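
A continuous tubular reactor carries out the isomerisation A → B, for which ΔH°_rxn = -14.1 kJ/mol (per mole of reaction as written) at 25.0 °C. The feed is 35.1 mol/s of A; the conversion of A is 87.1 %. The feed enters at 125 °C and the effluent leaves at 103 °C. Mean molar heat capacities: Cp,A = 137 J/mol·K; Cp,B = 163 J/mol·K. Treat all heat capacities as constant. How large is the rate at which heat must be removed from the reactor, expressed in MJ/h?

Q_out = 1710 MJ/h

Extent of reaction ξ = 0.871 × 35.1 = 30.572 mol/s
Reaction term: ξ·ΔH°_rxn = 30.572 × -14.1 = -431.07 kJ/s
Sensible, feed 125→25 °C: -480.87 kJ/s
Outlet flows (mol/s): A 4.5279, B 30.572
Sensible, products 25→103 °C: 437.08 kJ/s
Q = ΔH = -474.86 kJ/s = -474.86 kW
Heat removed = 1709.5 MJ/h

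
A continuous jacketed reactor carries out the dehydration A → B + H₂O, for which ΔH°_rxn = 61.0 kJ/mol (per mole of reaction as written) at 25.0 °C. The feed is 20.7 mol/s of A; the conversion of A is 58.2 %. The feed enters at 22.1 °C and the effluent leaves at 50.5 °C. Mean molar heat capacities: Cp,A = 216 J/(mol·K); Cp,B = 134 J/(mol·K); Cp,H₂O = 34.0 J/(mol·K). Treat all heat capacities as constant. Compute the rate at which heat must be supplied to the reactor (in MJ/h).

Q_in = 3050 MJ/h

Extent of reaction ξ = 0.582 × 20.7 = 12.047 mol/s
Reaction term: ξ·ΔH°_rxn = 12.047 × 61.0 = 734.89 kJ/s
Sensible, feed 22.1→25 °C: 12.966 kJ/s
Outlet flows (mol/s): A 8.6526, B 12.047, H₂O 12.047
Sensible, products 25→50.5 °C: 99.27 kJ/s
Q = ΔH = 847.13 kJ/s = 847.13 kW
Heat supplied = 3049.7 MJ/h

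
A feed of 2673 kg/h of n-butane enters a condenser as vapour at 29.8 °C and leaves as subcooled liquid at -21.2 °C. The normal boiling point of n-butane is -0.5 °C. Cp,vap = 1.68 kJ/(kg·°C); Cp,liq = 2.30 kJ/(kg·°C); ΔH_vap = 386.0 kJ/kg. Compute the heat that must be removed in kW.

Q_c = 360 kW

vapour 29.8→-0.5 °C: -50.904 kJ/kg
condensation at -0.5 °C: -386 kJ/kg
liquid -0.5→-21.2 °C: -47.61 kJ/kg
Δh = -50.904 + -386 + -47.61 = -484.51 kJ/kg
Q = ṁ·Δh = 2673 kg/h × -484.51 kJ/kg = -1.2951e+06 kJ/h
|Q| = 359.75 kW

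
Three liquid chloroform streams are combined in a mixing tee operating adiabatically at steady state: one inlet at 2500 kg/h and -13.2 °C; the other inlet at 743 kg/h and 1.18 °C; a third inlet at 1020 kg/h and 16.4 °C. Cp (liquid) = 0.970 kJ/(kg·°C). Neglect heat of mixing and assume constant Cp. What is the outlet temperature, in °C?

No heat crosses the boundary, so H_out = H_in.
Σ ṁᵢCp,ᵢTᵢ = 2500×0.970×-13.2 + 743×0.970×1.18 + 1020×0.970×16.4 = -14933
Σ ṁᵢCp,ᵢ = 2500×0.970 + 743×0.970 + 1020×0.970 = 4135.1
T_out = -14933 / 4135.1 = -3.6114 °C

T_out = -3.61 °C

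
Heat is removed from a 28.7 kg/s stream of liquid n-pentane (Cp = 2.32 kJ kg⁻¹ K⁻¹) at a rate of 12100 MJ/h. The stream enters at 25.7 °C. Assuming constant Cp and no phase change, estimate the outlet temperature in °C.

Q = 12100 MJ/h = 3361.1 kJ/s
ΔT = Q/(ṁ·Cp) = 3361.1/(28.7×2.32) = 50.479 K
T_out = 25.7 − 50.479 = -24.779 °C

T_out = -24.8 °C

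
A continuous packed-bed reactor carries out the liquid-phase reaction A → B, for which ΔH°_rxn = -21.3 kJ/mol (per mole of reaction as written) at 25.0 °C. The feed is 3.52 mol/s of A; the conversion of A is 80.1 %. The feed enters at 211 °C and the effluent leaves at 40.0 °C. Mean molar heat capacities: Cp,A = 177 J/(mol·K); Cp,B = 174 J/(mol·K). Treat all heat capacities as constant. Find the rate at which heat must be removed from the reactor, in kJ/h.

Q_out = 600000 kJ/h

Extent of reaction ξ = 0.801 × 3.52 = 2.8195 mol/s
Reaction term: ξ·ΔH°_rxn = 2.8195 × -21.3 = -60.056 kJ/s
Sensible, feed 211→25 °C: -115.89 kJ/s
Outlet flows (mol/s): A 0.70048, B 2.8195
Sensible, products 25→40.0 °C: 9.2187 kJ/s
Q = ΔH = -166.72 kJ/s = -166.72 kW
Heat removed = 600200 kJ/h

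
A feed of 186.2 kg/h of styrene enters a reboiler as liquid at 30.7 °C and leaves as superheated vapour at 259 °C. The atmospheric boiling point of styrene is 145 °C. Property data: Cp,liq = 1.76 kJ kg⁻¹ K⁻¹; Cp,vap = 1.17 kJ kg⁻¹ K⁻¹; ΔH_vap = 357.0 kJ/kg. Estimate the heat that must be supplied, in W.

Q = 35800 W

liquid 30.7→145 °C: 201.17 kJ/kg
vaporisation at 145 °C: 357 kJ/kg
vapour 145→259 °C: 133.38 kJ/kg
Δh = 201.17 + 357 + 133.38 = 691.55 kJ/kg
Q = ṁ·Δh = 186.2 kg/h × 691.55 kJ/kg = 128770 kJ/h
|Q| = 35.768 kW = 35768 W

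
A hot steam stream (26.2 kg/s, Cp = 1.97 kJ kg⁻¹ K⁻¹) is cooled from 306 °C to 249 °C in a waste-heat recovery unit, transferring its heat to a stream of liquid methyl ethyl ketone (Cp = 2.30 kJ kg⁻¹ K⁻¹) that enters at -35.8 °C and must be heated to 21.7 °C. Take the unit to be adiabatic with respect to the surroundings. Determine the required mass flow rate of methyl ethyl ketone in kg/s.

ṁ_c = 22.2 kg/s

Heat released by hot stream: Q = 26.2 × 1.97 × (306 − 249) = 2942 kJ/s
Energy balance on cold side (adiabatic exchanger): Q = ṁ_c·Cp_c·(T_c,out − T_c,in)
ṁ_c = 2942 / [2.30 × (21.7 − -35.8)] = 22.246 kg/s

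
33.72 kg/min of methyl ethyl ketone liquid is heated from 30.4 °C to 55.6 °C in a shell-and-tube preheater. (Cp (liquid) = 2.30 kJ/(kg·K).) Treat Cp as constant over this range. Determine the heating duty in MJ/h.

Q = 117 MJ/h

Q = ṁ·Cp·ΔT = 33.72 × 2.30 × (55.6 − 30.4) = 1954.4 kJ/min
Converting: 1954.4 / 60 s = 32.574 kW
Heating duty = 117.26 MJ/h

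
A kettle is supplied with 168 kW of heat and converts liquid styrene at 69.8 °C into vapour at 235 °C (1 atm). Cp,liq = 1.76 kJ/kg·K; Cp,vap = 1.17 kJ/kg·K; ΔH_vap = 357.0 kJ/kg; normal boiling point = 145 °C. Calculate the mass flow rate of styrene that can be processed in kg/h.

ṁ = 1020 kg/h

Δh = 1.76×(145−69.8) + 357.0 + 1.17×(235−145) = 594.65 kJ/kg
Q = 168 kW = 168 kJ/s = 604800 kJ/h
ṁ = Q/Δh = 604800 / 594.65 = 1017.1 kg/h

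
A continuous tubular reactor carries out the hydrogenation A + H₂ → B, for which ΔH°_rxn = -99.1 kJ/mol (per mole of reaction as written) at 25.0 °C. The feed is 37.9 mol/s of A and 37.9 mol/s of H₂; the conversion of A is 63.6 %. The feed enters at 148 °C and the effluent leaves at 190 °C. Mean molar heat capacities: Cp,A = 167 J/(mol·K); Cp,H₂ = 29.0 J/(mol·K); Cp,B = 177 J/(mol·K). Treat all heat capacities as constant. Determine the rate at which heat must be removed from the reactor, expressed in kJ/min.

Extent of reaction ξ = 0.636 × 37.9 = 24.104 mol/s
Reaction term: ξ·ΔH°_rxn = 24.104 × -99.1 = -2388.7 kJ/s
Sensible, feed 148→25 °C: -913.69 kJ/s
Outlet flows (mol/s): A 13.796, H₂ 13.796, B 24.104
Sensible, products 25→190 °C: 1150.1 kJ/s
Q = ΔH = -2152.3 kJ/s = -2152.3 kW
Heat removed = 129140 kJ/min

Q_out = 129000 kJ/min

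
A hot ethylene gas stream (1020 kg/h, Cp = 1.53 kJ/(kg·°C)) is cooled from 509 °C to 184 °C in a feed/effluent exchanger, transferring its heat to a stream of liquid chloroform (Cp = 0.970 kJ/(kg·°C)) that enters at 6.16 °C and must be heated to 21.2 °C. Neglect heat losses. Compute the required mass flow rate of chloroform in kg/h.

Heat released by hot stream: Q = 1020 × 1.53 × (509 − 184) = 507200 kJ/h
Energy balance on cold side (adiabatic exchanger): Q = ṁ_c·Cp_c·(T_c,out − T_c,in)
ṁ_c = 507200 / [0.970 × (21.2 − 6.16)] = 34766 kg/h

ṁ_c = 34800 kg/h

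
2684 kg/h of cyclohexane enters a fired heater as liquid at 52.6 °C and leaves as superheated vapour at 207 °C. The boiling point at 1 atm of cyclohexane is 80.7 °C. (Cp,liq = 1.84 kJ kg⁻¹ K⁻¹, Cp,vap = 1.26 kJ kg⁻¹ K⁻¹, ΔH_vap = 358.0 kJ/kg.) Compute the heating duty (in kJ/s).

Q = 424 kJ/s

liquid 52.6→80.7 °C: 51.704 kJ/kg
vaporisation at 80.7 °C: 358 kJ/kg
vapour 80.7→207 °C: 159.14 kJ/kg
Δh = 51.704 + 358 + 159.14 = 568.84 kJ/kg
Q = ṁ·Δh = 2684 kg/h × 568.84 kJ/kg = 1.5268e+06 kJ/h
|Q| = 424.1 kW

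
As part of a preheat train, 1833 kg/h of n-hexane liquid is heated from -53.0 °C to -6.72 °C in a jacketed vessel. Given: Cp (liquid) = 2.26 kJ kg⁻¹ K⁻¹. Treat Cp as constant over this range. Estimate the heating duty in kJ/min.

Q = 3200 kJ/min

Q = ṁ·Cp·ΔT = 1833 × 2.26 × (-6.72 − -53.0) = 191720 kJ/h
Converting: 191720 / 3600 s = 53.255 kW
Heating duty = 3195.3 kJ/min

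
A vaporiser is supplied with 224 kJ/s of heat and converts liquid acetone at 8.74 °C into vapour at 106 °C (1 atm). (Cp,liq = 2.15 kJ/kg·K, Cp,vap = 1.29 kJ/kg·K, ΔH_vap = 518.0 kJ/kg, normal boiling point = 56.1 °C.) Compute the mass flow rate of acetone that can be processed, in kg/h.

Δh = 2.15×(56.1−8.74) + 518.0 + 1.29×(106−56.1) = 684.19 kJ/kg
Q = 224 kJ/s = 224 kJ/s = 806400 kJ/h
ṁ = Q/Δh = 806400 / 684.19 = 1178.6 kg/h

ṁ = 1180 kg/h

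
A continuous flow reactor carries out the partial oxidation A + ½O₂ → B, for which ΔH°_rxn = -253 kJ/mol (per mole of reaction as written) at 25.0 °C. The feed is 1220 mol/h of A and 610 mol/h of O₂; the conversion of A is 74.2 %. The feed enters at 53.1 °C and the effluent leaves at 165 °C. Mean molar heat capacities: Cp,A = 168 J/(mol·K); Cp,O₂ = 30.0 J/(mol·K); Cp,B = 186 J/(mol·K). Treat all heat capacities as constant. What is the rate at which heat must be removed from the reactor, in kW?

Q_out = 56.6 kW

Extent of reaction ξ = 0.742 × 1220 = 905.24 mol/h
Reaction term: ξ·ΔH°_rxn = 905.24 × -253 = -229030 kJ/h
Sensible, feed 53.1→25 °C: -6273.6 kJ/h
Outlet flows (mol/h): A 314.76, O₂ 157.38, B 905.24
Sensible, products 25→165 °C: 31637 kJ/h
Q = ΔH = -203660 kJ/h = -56.573 kW
Heat removed = 56.573 kW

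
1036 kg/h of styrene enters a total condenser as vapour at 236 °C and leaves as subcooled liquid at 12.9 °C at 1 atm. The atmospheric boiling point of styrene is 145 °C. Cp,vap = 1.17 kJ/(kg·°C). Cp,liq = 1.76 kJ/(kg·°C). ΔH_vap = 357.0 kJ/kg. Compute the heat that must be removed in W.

vapour 236→145 °C: -106.47 kJ/kg
condensation at 145 °C: -357 kJ/kg
liquid 145→12.9 °C: -232.5 kJ/kg
Δh = -106.47 + -357 + -232.5 = -695.97 kJ/kg
Q = ṁ·Δh = 1036 kg/h × -695.97 kJ/kg = -721020 kJ/h
|Q| = 200.28 kW = 200280 W

Q_c = 200000 W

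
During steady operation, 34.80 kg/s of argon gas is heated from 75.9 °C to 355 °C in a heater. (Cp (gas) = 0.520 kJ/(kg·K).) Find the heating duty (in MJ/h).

Q = ṁ·Cp·ΔT = 34.80 × 0.520 × (355 − 75.9) = 5050.6 kJ/s
Heating duty = 18182 MJ/h

Q = 18200 MJ/h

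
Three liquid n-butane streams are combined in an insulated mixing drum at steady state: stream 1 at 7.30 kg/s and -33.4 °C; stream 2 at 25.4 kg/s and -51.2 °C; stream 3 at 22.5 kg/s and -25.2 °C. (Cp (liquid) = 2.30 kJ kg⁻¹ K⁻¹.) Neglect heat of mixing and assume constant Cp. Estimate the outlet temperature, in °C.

Adiabatic, steady state ⇒ Σ ṁᵢCp,ᵢ(T_out − Tᵢ) = 0
Σ ṁᵢCp,ᵢTᵢ = 7.30×2.30×-33.4 + 25.4×2.30×-51.2 + 22.5×2.30×-25.2 = -4856
Σ ṁᵢCp,ᵢ = 7.30×2.30 + 25.4×2.30 + 22.5×2.30 = 126.96
T_out = -4856 / 126.96 = -38.248 °C

T_out = -38.2 °C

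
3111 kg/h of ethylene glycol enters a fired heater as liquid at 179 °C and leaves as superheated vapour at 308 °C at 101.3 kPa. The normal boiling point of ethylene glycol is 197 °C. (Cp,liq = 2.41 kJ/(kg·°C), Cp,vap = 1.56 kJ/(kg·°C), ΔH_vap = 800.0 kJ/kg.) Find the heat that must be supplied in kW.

liquid 179→197 °C: 43.38 kJ/kg
vaporisation at 197 °C: 800 kJ/kg
vapour 197→308 °C: 173.16 kJ/kg
Δh = 43.38 + 800 + 173.16 = 1016.5 kJ/kg
Q = ṁ·Δh = 3111 kg/h × 1016.5 kJ/kg = 3.1625e+06 kJ/h
|Q| = 878.46 kW

Q = 878 kW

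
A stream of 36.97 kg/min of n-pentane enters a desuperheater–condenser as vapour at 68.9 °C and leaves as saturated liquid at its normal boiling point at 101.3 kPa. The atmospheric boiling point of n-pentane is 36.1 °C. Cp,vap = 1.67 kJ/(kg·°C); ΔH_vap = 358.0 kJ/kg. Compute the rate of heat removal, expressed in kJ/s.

vapour 68.9→36.1 °C: -54.776 kJ/kg
condensation at 36.1 °C: -358 kJ/kg
Δh = -54.776 + -358 = -412.78 kJ/kg
Q = ṁ·Δh = 36.97 kg/min × -412.78 kJ/kg = -15260 kJ/min
|Q| = 254.34 kW

Q_c = 254 kJ/s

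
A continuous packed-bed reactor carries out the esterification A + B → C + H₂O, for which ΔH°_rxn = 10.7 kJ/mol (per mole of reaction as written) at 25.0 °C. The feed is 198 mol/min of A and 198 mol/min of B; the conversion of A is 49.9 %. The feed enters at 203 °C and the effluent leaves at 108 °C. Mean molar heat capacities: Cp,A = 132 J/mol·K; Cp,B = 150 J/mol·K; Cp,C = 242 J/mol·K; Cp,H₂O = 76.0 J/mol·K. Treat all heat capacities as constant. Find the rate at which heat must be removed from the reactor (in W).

Extent of reaction ξ = 0.499 × 198 = 98.802 mol/min
Reaction term: ξ·ΔH°_rxn = 98.802 × 10.7 = 1057.2 kJ/min
Sensible, feed 203→25 °C: -9938.8 kJ/min
Outlet flows (mol/min): A 99.198, B 99.198, C 98.802, H₂O 98.802
Sensible, products 25→108 °C: 4929.6 kJ/min
Q = ΔH = -3952 kJ/min = -65.867 kW
Heat removed = 65867 W

Q_out = 65900 W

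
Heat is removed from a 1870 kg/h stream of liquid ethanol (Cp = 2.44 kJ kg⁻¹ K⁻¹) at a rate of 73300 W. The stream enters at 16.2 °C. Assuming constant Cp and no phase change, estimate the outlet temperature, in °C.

T_out = -41.6 °C

Q = 73300 W = 263880 kJ/h
ΔT = Q/(ṁ·Cp) = 263880/(1870×2.44) = 57.833 K
T_out = 16.2 − 57.833 = -41.633 °C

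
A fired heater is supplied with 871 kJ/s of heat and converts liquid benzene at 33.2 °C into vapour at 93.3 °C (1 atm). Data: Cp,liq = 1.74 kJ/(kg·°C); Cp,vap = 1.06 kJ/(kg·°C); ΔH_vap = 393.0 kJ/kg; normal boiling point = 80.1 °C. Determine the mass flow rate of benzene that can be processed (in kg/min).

ṁ = 107 kg/min

Δh = 1.74×(80.1−33.2) + 393.0 + 1.06×(93.3−80.1) = 488.6 kJ/kg
Q = 871 kJ/s = 871 kJ/s = 52260 kJ/min
ṁ = Q/Δh = 52260 / 488.6 = 106.96 kg/min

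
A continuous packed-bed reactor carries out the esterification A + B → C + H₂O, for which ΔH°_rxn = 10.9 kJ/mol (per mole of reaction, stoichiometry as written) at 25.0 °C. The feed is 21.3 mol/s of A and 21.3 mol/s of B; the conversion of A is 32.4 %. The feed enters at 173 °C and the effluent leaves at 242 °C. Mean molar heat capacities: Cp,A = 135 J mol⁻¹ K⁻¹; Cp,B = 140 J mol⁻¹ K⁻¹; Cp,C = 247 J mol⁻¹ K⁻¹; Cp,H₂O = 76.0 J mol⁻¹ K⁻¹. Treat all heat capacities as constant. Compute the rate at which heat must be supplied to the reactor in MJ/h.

Q_in = 1980 MJ/h

Extent of reaction ξ = 0.324 × 21.3 = 6.9012 mol/s
Reaction term: ξ·ΔH°_rxn = 6.9012 × 10.9 = 75.223 kJ/s
Sensible, feed 173→25 °C: -866.91 kJ/s
Outlet flows (mol/s): A 14.399, B 14.399, C 6.9012, H₂O 6.9012
Sensible, products 25→242 °C: 1343 kJ/s
Q = ΔH = 551.27 kJ/s = 551.27 kW
Heat supplied = 1984.6 MJ/h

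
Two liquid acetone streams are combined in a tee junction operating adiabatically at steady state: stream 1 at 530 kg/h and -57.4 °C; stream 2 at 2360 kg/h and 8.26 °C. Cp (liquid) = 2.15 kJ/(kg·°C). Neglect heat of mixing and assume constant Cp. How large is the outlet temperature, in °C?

T_out = -3.78 °C

Energy balance with Q = 0: Σ ṁᵢCp,ᵢ(T_out − Tᵢ) = 0
Σ ṁᵢCp,ᵢTᵢ = 530×2.15×-57.4 + 2360×2.15×8.26 = -23496
Σ ṁᵢCp,ᵢ = 530×2.15 + 2360×2.15 = 6213.5
T_out = -23496 / 6213.5 = -3.7815 °C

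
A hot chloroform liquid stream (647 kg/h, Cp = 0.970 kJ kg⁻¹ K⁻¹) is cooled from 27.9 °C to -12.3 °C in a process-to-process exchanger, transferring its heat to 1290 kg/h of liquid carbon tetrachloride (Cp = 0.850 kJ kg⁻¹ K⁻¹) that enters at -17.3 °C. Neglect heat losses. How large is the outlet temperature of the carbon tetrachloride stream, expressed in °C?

T_c,out = 5.71 °C

Heat released by hot stream: Q = 647 × 0.970 × (27.9 − -12.3) = 25229 kJ/h
Energy balance on cold side (adiabatic exchanger): Q = ṁ_c·Cp_c·(T_c,out − T_c,in)
T_c,out = -17.3 + 25229/(1290 × 0.850) = 5.7088 °C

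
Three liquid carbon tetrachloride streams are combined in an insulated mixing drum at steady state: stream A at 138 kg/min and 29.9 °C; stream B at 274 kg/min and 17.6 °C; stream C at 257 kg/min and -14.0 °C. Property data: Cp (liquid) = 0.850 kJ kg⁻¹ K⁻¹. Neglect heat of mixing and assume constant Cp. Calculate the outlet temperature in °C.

T_out = 8.00 °C

Adiabatic, steady state ⇒ Σ ṁᵢCp,ᵢ(T_out − Tᵢ) = 0
Σ ṁᵢCp,ᵢTᵢ = 138×0.850×29.9 + 274×0.850×17.6 + 257×0.850×-14.0 = 4548
Σ ṁᵢCp,ᵢ = 138×0.850 + 274×0.850 + 257×0.850 = 568.65
T_out = 4548 / 568.65 = 7.9979 °C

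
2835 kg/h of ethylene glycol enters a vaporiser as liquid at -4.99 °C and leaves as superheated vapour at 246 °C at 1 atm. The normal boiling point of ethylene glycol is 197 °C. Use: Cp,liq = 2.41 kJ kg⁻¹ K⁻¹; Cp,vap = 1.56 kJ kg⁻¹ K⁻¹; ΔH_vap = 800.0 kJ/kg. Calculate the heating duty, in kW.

Q = 1070 kW

liquid -4.99→197 °C: 486.8 kJ/kg
vaporisation at 197 °C: 800 kJ/kg
vapour 197→246 °C: 76.44 kJ/kg
Δh = 486.8 + 800 + 76.44 = 1363.2 kJ/kg
Q = ṁ·Δh = 2835 kg/h × 1363.2 kJ/kg = 3.8648e+06 kJ/h
|Q| = 1073.5 kW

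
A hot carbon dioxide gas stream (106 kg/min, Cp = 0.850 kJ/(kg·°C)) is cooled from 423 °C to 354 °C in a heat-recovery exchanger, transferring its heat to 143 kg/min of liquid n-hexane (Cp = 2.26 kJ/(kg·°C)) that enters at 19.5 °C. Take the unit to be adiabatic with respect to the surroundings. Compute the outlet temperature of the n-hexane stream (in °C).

T_c,out = 38.7 °C

Heat released by hot stream: Q = 106 × 0.850 × (423 − 354) = 6216.9 kJ/min
Energy balance on cold side (adiabatic exchanger): Q = ṁ_c·Cp_c·(T_c,out − T_c,in)
T_c,out = 19.5 + 6216.9/(143 × 2.26) = 38.737 °C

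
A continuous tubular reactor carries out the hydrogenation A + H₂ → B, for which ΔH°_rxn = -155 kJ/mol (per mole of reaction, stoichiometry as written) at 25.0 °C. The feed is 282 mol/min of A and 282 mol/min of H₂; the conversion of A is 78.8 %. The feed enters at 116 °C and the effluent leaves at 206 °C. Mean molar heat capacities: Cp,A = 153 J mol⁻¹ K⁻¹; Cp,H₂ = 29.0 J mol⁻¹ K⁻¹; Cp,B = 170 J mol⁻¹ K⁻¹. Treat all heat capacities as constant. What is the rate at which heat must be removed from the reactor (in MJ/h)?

Extent of reaction ξ = 0.788 × 282 = 222.22 mol/min
Reaction term: ξ·ΔH°_rxn = 222.22 × -155 = -34443 kJ/min
Sensible, feed 116→25 °C: -4670.5 kJ/min
Outlet flows (mol/min): A 59.784, H₂ 59.784, B 222.22
Sensible, products 25→206 °C: 8807 kJ/min
Q = ΔH = -30307 kJ/min = -505.12 kW
Heat removed = 1818.4 MJ/h

Q_out = 1820 MJ/h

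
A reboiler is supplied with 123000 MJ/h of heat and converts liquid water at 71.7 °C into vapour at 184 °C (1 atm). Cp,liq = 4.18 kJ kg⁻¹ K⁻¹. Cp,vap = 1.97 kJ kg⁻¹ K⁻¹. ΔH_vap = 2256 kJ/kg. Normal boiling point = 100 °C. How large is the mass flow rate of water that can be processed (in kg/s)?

ṁ = 13.5 kg/s

Δh = 4.18×(100−71.7) + 2256 + 1.97×(184−100) = 2539.8 kJ/kg
Q = 123000 MJ/h = 34167 kJ/s = 34167 kJ/s
ṁ = Q/Δh = 34167 / 2539.8 = 13.453 kg/s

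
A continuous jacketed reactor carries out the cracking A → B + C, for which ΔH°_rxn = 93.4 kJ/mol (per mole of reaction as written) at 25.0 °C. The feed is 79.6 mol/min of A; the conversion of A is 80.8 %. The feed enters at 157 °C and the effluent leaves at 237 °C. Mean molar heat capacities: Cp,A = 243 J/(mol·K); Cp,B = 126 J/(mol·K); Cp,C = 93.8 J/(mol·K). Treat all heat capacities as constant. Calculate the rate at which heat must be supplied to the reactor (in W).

Extent of reaction ξ = 0.808 × 79.6 = 64.317 mol/min
Reaction term: ξ·ΔH°_rxn = 64.317 × 93.4 = 6007.2 kJ/min
Sensible, feed 157→25 °C: -2553.2 kJ/min
Outlet flows (mol/min): A 15.283, B 64.317, C 64.317
Sensible, products 25→237 °C: 3784.3 kJ/min
Q = ΔH = 7238.3 kJ/min = 120.64 kW
Heat supplied = 120640 W

Q_in = 121000 W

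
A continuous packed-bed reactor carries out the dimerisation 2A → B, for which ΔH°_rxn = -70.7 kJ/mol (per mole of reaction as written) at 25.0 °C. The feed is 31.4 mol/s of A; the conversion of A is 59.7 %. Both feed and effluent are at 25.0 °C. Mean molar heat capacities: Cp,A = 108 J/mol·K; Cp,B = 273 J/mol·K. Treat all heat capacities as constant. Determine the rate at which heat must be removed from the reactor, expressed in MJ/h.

Extent of reaction ξ = 0.597 × 31.4 / 2 = 9.3729 mol/s
Reaction term: ξ·ΔH°_rxn = 9.3729 × -70.7 = -662.66 kJ/s
Q = ΔH = -662.66 kJ/s = -662.66 kW
Heat removed = 2385.6 MJ/h

Q_out = 2390 MJ/h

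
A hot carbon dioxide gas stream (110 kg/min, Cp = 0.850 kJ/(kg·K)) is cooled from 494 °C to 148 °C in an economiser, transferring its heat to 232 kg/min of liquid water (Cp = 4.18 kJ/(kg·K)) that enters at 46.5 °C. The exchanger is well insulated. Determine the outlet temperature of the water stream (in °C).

Heat released by hot stream: Q = 110 × 0.850 × (494 − 148) = 32351 kJ/min
Energy balance on cold side (adiabatic exchanger): Q = ṁ_c·Cp_c·(T_c,out − T_c,in)
T_c,out = 46.5 + 32351/(232 × 4.18) = 79.86 °C

T_c,out = 79.9 °C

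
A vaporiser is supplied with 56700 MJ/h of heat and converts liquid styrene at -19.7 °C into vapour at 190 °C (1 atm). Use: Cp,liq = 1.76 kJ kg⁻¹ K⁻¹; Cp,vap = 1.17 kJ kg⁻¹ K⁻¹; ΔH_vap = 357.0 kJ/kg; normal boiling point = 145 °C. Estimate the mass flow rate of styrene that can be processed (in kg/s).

Δh = 1.76×(145−-19.7) + 357.0 + 1.17×(190−145) = 699.52 kJ/kg
Q = 56700 MJ/h = 15750 kJ/s = 15750 kJ/s
ṁ = Q/Δh = 15750 / 699.52 = 22.515 kg/s

ṁ = 22.5 kg/s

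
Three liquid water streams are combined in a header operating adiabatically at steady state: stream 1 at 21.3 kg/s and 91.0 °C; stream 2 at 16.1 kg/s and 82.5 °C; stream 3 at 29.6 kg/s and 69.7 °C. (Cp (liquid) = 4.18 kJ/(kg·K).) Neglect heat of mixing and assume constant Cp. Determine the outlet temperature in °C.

Adiabatic, steady state ⇒ Σ ṁᵢCp,ᵢ(T_out − Tᵢ) = 0
T_out = Σ ṁᵢCp,ᵢTᵢ / Σ ṁᵢCp,ᵢ
      = 22278 / 280.06 = 79.547 °C

T_out = 79.5 °C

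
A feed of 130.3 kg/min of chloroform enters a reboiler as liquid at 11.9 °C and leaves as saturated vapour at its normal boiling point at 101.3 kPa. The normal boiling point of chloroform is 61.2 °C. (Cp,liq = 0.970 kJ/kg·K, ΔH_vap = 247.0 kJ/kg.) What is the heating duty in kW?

liquid 11.9→61.2 °C: 47.821 kJ/kg
vaporisation at 61.2 °C: 247 kJ/kg
Δh = 47.821 + 247 = 294.82 kJ/kg
Q = ṁ·Δh = 130.3 kg/min × 294.82 kJ/kg = 38415 kJ/min
|Q| = 640.25 kW

Q = 640 kW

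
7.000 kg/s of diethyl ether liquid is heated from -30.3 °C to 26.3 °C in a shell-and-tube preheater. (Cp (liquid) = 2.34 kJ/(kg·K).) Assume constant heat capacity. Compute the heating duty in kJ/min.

Q = ṁ·Cp·ΔT = 7.000 × 2.34 × (26.3 − -30.3) = 927.11 kJ/s
Heating duty = 55626 kJ/min

Q = 55600 kJ/min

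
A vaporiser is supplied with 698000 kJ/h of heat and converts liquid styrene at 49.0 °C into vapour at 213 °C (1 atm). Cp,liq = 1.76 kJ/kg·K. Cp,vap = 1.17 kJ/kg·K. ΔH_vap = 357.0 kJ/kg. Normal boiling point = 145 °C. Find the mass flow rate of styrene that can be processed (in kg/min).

ṁ = 19.2 kg/min

Δh = 1.76×(145−49.0) + 357.0 + 1.17×(213−145) = 605.52 kJ/kg
Q = 698000 kJ/h = 193.89 kJ/s = 11633 kJ/min
ṁ = Q/Δh = 11633 / 605.52 = 19.212 kg/min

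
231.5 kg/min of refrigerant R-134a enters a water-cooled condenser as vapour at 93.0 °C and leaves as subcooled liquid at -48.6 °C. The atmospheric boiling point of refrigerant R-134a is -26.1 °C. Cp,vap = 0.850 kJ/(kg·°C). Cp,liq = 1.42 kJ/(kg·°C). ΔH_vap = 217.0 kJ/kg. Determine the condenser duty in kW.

vapour 93.0→-26.1 °C: -101.23 kJ/kg
condensation at -26.1 °C: -217 kJ/kg
liquid -26.1→-48.6 °C: -31.95 kJ/kg
Δh = -101.23 + -217 + -31.95 = -350.19 kJ/kg
Q = ṁ·Δh = 231.5 kg/min × -350.19 kJ/kg = -81068 kJ/min
|Q| = 1351.1 kW

Q_c = 1350 kW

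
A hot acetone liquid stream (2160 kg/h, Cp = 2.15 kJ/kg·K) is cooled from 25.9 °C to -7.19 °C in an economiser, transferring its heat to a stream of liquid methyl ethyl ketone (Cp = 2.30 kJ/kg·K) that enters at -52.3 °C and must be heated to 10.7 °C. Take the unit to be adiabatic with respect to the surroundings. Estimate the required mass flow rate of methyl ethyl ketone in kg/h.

ṁ_c = 1060 kg/h

Heat released by hot stream: Q = 2160 × 2.15 × (25.9 − -7.19) = 153670 kJ/h
Energy balance on cold side (adiabatic exchanger): Q = ṁ_c·Cp_c·(T_c,out − T_c,in)
ṁ_c = 153670 / [2.30 × (10.7 − -52.3)] = 1060.5 kg/h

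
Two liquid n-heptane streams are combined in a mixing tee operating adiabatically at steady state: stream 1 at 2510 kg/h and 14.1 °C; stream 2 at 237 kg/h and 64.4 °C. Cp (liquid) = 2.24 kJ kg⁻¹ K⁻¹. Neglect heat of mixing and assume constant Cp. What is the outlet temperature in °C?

Adiabatic, steady state ⇒ Σ ṁᵢCp,ᵢ(T_out − Tᵢ) = 0
T_out = Σ ṁᵢCp,ᵢTᵢ / Σ ṁᵢCp,ᵢ
      = 113460 / 6153.3 = 18.44 °C

T_out = 18.4 °C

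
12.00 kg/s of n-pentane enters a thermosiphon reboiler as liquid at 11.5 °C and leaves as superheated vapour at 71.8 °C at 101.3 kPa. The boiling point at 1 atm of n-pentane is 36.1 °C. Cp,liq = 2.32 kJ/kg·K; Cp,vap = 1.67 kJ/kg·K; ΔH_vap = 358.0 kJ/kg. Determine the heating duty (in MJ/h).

liquid 11.5→36.1 °C: 57.072 kJ/kg
vaporisation at 36.1 °C: 358 kJ/kg
vapour 36.1→71.8 °C: 59.619 kJ/kg
Δh = 57.072 + 358 + 59.619 = 474.69 kJ/kg
Q = ṁ·Δh = 12.00 kg/s × 474.69 kJ/kg = 5696.3 kJ/s
|Q| = 5696.3 kW = 20507 MJ/h

Q = 20500 MJ/h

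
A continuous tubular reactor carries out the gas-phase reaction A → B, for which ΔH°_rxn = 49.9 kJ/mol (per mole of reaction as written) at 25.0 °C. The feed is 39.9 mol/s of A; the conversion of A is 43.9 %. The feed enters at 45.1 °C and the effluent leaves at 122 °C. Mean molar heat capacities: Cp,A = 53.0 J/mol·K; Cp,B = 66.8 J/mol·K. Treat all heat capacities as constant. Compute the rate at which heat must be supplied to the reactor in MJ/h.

Extent of reaction ξ = 0.439 × 39.9 = 17.516 mol/s
Reaction term: ξ·ΔH°_rxn = 17.516 × 49.9 = 874.05 kJ/s
Sensible, feed 45.1→25 °C: -42.505 kJ/s
Outlet flows (mol/s): A 22.384, B 17.516
Sensible, products 25→122 °C: 228.57 kJ/s
Q = ΔH = 1060.1 kJ/s = 1060.1 kW
Heat supplied = 3816.4 MJ/h

Q_in = 3820 MJ/h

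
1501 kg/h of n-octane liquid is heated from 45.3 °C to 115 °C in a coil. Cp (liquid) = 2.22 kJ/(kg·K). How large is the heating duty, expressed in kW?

Q = 64.5 kW

Q = ṁ·Cp·ΔT = 1501 × 2.22 × (115 − 45.3) = 232260 kJ/h
Converting: 232260 / 3600 s = 64.515 kW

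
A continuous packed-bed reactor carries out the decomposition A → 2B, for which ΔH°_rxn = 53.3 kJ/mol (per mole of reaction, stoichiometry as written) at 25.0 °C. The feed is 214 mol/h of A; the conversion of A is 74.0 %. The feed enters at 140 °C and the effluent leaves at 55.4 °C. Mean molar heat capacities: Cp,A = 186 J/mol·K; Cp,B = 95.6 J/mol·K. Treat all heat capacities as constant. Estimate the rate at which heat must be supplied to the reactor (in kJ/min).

Q_in = 85.0 kJ/min

Extent of reaction ξ = 0.740 × 214 = 158.36 mol/h
Reaction term: ξ·ΔH°_rxn = 158.36 × 53.3 = 8440.6 kJ/h
Sensible, feed 140→25 °C: -4577.5 kJ/h
Outlet flows (mol/h): A 55.64, B 316.72
Sensible, products 25→55.4 °C: 1235.1 kJ/h
Q = ΔH = 5098.2 kJ/h = 1.4162 kW
Heat supplied = 84.97 kJ/min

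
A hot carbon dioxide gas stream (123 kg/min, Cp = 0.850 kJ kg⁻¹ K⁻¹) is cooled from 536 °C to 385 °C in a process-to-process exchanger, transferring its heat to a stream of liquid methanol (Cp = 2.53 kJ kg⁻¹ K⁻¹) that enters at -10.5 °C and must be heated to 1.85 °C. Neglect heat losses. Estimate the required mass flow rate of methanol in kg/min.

Heat released by hot stream: Q = 123 × 0.850 × (536 − 385) = 15787 kJ/min
Energy balance on cold side (adiabatic exchanger): Q = ṁ_c·Cp_c·(T_c,out − T_c,in)
ṁ_c = 15787 / [2.53 × (1.85 − -10.5)] = 505.26 kg/min

ṁ_c = 505 kg/min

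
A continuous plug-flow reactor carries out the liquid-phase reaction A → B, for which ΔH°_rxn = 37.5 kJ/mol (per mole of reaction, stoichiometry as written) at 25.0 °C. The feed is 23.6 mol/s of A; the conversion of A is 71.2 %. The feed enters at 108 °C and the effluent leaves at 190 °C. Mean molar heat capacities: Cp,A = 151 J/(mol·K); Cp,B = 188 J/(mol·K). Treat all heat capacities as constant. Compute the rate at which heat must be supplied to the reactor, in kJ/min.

Q_in = 61500 kJ/min

Extent of reaction ξ = 0.712 × 23.6 = 16.803 mol/s
Reaction term: ξ·ΔH°_rxn = 16.803 × 37.5 = 630.12 kJ/s
Sensible, feed 108→25 °C: -295.78 kJ/s
Outlet flows (mol/s): A 6.7968, B 16.803
Sensible, products 25→190 °C: 690.58 kJ/s
Q = ΔH = 1024.9 kJ/s = 1024.9 kW
Heat supplied = 61495 kJ/min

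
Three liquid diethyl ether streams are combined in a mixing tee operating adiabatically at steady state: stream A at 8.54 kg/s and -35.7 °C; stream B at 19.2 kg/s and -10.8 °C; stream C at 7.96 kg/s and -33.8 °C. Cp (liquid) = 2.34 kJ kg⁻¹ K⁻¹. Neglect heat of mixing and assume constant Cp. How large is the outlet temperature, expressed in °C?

T_out = -21.9 °C

No heat crosses the boundary, so H_out = H_in.
T_out = Σ ṁᵢCp,ᵢTᵢ / Σ ṁᵢCp,ᵢ
      = -1828.2 / 83.538 = -21.885 °C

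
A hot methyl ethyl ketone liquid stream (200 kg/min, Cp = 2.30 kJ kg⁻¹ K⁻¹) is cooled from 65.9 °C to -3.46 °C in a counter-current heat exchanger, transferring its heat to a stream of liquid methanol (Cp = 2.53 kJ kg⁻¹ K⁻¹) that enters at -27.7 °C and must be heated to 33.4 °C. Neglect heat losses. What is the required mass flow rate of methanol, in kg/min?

Heat released by hot stream: Q = 200 × 2.30 × (65.9 − -3.46) = 31906 kJ/min
Energy balance on cold side (adiabatic exchanger): Q = ṁ_c·Cp_c·(T_c,out − T_c,in)
ṁ_c = 31906 / [2.53 × (33.4 − -27.7)] = 206.4 kg/min

ṁ_c = 206 kg/min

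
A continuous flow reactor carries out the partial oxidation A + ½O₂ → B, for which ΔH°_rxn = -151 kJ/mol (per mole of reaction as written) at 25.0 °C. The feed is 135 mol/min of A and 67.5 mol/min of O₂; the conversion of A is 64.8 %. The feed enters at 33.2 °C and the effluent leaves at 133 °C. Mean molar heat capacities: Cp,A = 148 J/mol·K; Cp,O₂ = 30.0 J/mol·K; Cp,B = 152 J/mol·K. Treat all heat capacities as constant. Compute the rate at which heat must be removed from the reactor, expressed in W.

Q_out = 185000 W

Extent of reaction ξ = 0.648 × 135 = 87.48 mol/min
Reaction term: ξ·ΔH°_rxn = 87.48 × -151 = -13209 kJ/min
Sensible, feed 33.2→25 °C: -180.44 kJ/min
Outlet flows (mol/min): A 47.52, O₂ 23.76, B 87.48
Sensible, products 25→133 °C: 2272.6 kJ/min
Q = ΔH = -11117 kJ/min = -185.29 kW
Heat removed = 185290 W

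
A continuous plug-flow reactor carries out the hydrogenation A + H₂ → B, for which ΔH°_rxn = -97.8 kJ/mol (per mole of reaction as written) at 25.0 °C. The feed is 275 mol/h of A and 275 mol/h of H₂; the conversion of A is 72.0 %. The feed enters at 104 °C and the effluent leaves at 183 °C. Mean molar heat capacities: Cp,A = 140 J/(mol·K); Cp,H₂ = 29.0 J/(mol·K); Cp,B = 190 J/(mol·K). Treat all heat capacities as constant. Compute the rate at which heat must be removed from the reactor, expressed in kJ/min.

Extent of reaction ξ = 0.720 × 275 = 198 mol/h
Reaction term: ξ·ΔH°_rxn = 198 × -97.8 = -19364 kJ/h
Sensible, feed 104→25 °C: -3671.5 kJ/h
Outlet flows (mol/h): A 77, H₂ 77, B 198
Sensible, products 25→183 °C: 8000 kJ/h
Q = ΔH = -15036 kJ/h = -4.1766 kW
Heat removed = 250.6 kJ/min

Q_out = 251 kJ/min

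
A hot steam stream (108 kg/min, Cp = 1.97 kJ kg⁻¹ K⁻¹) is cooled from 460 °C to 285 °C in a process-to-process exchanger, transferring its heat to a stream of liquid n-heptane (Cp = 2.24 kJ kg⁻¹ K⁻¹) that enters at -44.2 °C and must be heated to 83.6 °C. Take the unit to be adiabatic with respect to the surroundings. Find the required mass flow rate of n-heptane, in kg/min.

ṁ_c = 130 kg/min

Heat released by hot stream: Q = 108 × 1.97 × (460 − 285) = 37233 kJ/min
Energy balance on cold side (adiabatic exchanger): Q = ṁ_c·Cp_c·(T_c,out − T_c,in)
ṁ_c = 37233 / [2.24 × (83.6 − -44.2)] = 130.06 kg/min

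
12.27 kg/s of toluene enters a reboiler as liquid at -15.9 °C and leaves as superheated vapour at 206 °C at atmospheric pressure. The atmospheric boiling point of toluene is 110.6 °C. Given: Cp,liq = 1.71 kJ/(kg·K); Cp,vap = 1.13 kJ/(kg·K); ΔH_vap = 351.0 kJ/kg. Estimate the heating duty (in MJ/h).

liquid -15.9→110.6 °C: 216.31 kJ/kg
vaporisation at 110.6 °C: 351 kJ/kg
vapour 110.6→206 °C: 107.8 kJ/kg
Δh = 216.31 + 351 + 107.8 = 675.12 kJ/kg
Q = ṁ·Δh = 12.27 kg/s × 675.12 kJ/kg = 8283.7 kJ/s
|Q| = 8283.7 kW = 29821 MJ/h

Q = 29800 MJ/h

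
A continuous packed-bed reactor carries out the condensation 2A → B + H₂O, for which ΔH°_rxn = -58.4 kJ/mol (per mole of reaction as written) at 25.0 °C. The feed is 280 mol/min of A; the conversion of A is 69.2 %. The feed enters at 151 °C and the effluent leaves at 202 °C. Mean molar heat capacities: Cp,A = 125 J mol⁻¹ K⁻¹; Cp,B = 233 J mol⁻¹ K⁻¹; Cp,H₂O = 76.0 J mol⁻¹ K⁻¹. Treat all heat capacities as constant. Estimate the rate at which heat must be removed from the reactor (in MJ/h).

Q_out = 172 MJ/h

Extent of reaction ξ = 0.692 × 280 / 2 = 96.88 mol/min
Reaction term: ξ·ΔH°_rxn = 96.88 × -58.4 = -5657.8 kJ/min
Sensible, feed 151→25 °C: -4410 kJ/min
Outlet flows (mol/min): A 86.24, B 96.88, H₂O 96.88
Sensible, products 25→202 °C: 7206.7 kJ/min
Q = ΔH = -2861.1 kJ/min = -47.685 kW
Heat removed = 171.66 MJ/h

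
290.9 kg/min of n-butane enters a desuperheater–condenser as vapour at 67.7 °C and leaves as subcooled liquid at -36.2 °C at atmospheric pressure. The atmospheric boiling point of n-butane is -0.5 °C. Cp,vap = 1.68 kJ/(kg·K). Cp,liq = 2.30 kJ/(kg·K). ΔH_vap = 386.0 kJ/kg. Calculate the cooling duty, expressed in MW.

Q_c = 2.83 MW

vapour 67.7→-0.5 °C: -114.58 kJ/kg
condensation at -0.5 °C: -386 kJ/kg
liquid -0.5→-36.2 °C: -82.11 kJ/kg
Δh = -114.58 + -386 + -82.11 = -582.69 kJ/kg
Q = ṁ·Δh = 290.9 kg/min × -582.69 kJ/kg = -169500 kJ/min
|Q| = 2825.1 kW = 2.8251 MW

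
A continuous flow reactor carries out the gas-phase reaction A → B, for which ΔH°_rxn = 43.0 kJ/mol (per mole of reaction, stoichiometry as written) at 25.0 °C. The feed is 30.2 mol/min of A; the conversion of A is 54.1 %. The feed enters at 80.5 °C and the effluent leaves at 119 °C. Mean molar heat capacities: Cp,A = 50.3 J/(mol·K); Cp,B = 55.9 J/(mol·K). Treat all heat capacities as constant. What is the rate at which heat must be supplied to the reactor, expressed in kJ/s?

Extent of reaction ξ = 0.541 × 30.2 = 16.338 mol/min
Reaction term: ξ·ΔH°_rxn = 16.338 × 43.0 = 702.54 kJ/min
Sensible, feed 80.5→25 °C: -84.308 kJ/min
Outlet flows (mol/min): A 13.862, B 16.338
Sensible, products 25→119 °C: 151.39 kJ/min
Q = ΔH = 769.63 kJ/min = 12.827 kW
Heat supplied = 12.827 kJ/s

Q_in = 12.8 kJ/s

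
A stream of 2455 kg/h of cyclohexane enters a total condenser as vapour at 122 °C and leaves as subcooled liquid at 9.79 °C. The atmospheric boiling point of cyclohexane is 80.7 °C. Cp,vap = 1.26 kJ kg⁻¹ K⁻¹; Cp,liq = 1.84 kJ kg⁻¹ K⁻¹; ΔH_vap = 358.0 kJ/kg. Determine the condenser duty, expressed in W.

vapour 122→80.7 °C: -52.038 kJ/kg
condensation at 80.7 °C: -358 kJ/kg
liquid 80.7→9.79 °C: -130.47 kJ/kg
Δh = -52.038 + -358 + -130.47 = -540.51 kJ/kg
Q = ṁ·Δh = 2455 kg/h × -540.51 kJ/kg = -1.327e+06 kJ/h
|Q| = 368.6 kW = 368600 W

Q_c = 369000 W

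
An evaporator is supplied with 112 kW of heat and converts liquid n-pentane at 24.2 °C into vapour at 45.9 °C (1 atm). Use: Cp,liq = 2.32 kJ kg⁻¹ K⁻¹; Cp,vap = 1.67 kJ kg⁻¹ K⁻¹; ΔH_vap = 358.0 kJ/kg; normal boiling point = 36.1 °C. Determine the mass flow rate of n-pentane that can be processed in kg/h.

Δh = 2.32×(36.1−24.2) + 358.0 + 1.67×(45.9−36.1) = 401.97 kJ/kg
Q = 112 kW = 112 kJ/s = 403200 kJ/h
ṁ = Q/Δh = 403200 / 401.97 = 1003 kg/h

ṁ = 1000 kg/h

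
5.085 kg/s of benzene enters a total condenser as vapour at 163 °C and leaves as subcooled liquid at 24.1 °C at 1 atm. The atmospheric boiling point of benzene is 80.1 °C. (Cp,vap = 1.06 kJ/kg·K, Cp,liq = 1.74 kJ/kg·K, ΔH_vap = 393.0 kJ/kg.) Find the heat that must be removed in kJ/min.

vapour 163→80.1 °C: -87.874 kJ/kg
condensation at 80.1 °C: -393 kJ/kg
liquid 80.1→24.1 °C: -97.44 kJ/kg
Δh = -87.874 + -393 + -97.44 = -578.31 kJ/kg
Q = ṁ·Δh = 5.085 kg/s × -578.31 kJ/kg = -2940.7 kJ/s
|Q| = 2940.7 kW = 176440 kJ/min

Q_c = 176000 kJ/min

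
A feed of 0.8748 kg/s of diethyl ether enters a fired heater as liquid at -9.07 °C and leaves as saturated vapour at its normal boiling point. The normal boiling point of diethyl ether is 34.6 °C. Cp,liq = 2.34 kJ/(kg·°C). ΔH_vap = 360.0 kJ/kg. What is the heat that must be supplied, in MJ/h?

Q = 1460 MJ/h

liquid -9.07→34.6 °C: 102.19 kJ/kg
vaporisation at 34.6 °C: 360 kJ/kg
Δh = 102.19 + 360 = 462.19 kJ/kg
Q = ṁ·Δh = 0.8748 kg/s × 462.19 kJ/kg = 404.32 kJ/s
|Q| = 404.32 kW = 1455.6 MJ/h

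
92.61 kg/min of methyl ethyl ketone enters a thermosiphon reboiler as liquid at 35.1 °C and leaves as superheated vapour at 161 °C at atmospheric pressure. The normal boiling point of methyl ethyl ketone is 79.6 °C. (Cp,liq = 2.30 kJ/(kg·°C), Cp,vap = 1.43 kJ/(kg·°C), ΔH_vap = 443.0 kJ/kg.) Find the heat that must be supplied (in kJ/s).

liquid 35.1→79.6 °C: 102.35 kJ/kg
vaporisation at 79.6 °C: 443 kJ/kg
vapour 79.6→161 °C: 116.4 kJ/kg
Δh = 102.35 + 443 + 116.4 = 661.75 kJ/kg
Q = ṁ·Δh = 92.61 kg/min × 661.75 kJ/kg = 61285 kJ/min
|Q| = 1021.4 kW

Q = 1020 kJ/s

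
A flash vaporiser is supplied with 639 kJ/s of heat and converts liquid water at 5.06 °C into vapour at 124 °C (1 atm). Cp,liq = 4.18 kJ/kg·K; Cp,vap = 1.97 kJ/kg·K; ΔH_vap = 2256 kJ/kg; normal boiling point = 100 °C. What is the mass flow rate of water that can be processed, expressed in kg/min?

ṁ = 14.2 kg/min

Δh = 4.18×(100−5.06) + 2256 + 1.97×(124−100) = 2700.1 kJ/kg
Q = 639 kJ/s = 639 kJ/s = 38340 kJ/min
ṁ = Q/Δh = 38340 / 2700.1 = 14.199 kg/min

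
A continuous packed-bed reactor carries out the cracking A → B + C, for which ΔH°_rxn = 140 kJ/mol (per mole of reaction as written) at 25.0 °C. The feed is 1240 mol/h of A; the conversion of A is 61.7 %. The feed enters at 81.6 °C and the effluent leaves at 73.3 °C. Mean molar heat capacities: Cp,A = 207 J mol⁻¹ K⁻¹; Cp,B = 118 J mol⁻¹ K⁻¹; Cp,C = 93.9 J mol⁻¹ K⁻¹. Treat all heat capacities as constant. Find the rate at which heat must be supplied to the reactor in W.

Extent of reaction ξ = 0.617 × 1240 = 765.08 mol/h
Reaction term: ξ·ΔH°_rxn = 765.08 × 140 = 107110 kJ/h
Sensible, feed 81.6→25 °C: -14528 kJ/h
Outlet flows (mol/h): A 474.92, B 765.08, C 765.08
Sensible, products 25→73.3 °C: 12579 kJ/h
Q = ΔH = 105160 kJ/h = 29.212 kW
Heat supplied = 29212 W

Q_in = 29200 W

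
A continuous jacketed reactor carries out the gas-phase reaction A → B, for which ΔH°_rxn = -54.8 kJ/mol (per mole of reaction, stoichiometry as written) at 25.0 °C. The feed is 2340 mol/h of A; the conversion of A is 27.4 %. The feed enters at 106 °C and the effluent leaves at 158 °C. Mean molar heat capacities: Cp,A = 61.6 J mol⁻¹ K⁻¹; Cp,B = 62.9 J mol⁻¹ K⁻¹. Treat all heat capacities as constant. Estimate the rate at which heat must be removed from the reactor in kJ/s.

Q_out = 7.65 kJ/s

Extent of reaction ξ = 0.274 × 2340 = 641.16 mol/h
Reaction term: ξ·ΔH°_rxn = 641.16 × -54.8 = -35136 kJ/h
Sensible, feed 106→25 °C: -11676 kJ/h
Outlet flows (mol/h): A 1698.8, B 641.16
Sensible, products 25→158 °C: 19282 kJ/h
Q = ΔH = -27529 kJ/h = -7.647 kW
Heat removed = 7.647 kJ/s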